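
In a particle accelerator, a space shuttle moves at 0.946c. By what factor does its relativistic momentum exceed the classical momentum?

p_rel = γmv, p_class = mv
Ratio = γ = 1/√(1 - 0.946²)
= 1/√(0.105084) = 3.085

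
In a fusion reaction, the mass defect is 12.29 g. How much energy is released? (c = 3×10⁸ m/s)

Convert mass defect: Δm = 12.29 g = 0.01229 kg
E = Δm·c² = 0.01229 × (3×10⁸)²
= 0.01229 × 9×10¹⁶ = 1.106×10¹⁵ J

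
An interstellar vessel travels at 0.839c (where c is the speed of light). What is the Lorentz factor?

v/c = 0.839, so (v/c)² = 0.703921
1 - (v/c)² = 0.296079
γ = 1/√(0.296079) = 1.838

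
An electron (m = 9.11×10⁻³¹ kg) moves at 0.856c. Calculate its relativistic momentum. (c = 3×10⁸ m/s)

γ = 1/√(1 - 0.856²) = 1.9343
v = 0.856 × 3×10⁸ = 2.568×10⁸ m/s
p = γmv = 1.9343 × 9.11×10⁻³¹ × 2.568×10⁸ = 4.525×10⁻²² kg·m/s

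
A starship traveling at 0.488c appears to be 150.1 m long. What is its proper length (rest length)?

Contracted length L = 150.1 m
γ = 1/√(1 - 0.488²) = 1.146
L₀ = γL = 1.146 × 150.1 = 172.0 m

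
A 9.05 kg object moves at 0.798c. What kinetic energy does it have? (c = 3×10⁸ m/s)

γ = 1/√(1 - 0.798²) = 1.6593
γ - 1 = 0.6593
KE = (γ-1)mc² = 0.6593 × 9.05 × (3×10⁸)² = 5.370×10¹⁷ J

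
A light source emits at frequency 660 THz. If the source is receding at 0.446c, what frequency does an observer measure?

β = v/c = 0.446
(1-β)/(1+β) = 0.554/1.446 = 0.3831
Doppler factor = √(0.3831) = 0.6190
f_obs = 660 × 0.6190 = 408.5 THz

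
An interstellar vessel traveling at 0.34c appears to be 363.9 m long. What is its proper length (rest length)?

Contracted length L = 363.9 m
γ = 1/√(1 - 0.34²) = 1.06335
L₀ = γL = 1.06335 × 363.9 = 387.0 m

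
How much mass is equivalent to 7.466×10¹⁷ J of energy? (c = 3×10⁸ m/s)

From E = mc², we get m = E/c²
c² = (3×10⁸)² = 9×10¹⁶ m²/s²
m = 7.466×10¹⁷ / 9×10¹⁶ = 8.296 kg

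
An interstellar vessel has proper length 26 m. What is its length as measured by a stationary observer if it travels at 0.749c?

Proper length L₀ = 26 m
γ = 1/√(1 - 0.749²) = 1.509
L = L₀/γ = 26/1.509 = 17.23 m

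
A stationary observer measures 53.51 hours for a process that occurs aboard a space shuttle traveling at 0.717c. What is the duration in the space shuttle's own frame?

Dilated time Δt = 53.51 hours
γ = 1/√(1 - 0.717²) = 1.4346
Δt₀ = Δt/γ = 53.51/1.4346 = 37.30 hours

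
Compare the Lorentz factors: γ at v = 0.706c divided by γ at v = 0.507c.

γ₁ = 1/√(1 - 0.706²) = 1.412
γ₂ = 1/√(1 - 0.507²) = 1.160
γ₁/γ₂ = 1.412/1.160 = 1.217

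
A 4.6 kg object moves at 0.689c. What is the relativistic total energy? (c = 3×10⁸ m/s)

γ = 1/√(1 - 0.689²) = 1.3798
mc² = 4.6 × (3×10⁸)² = 4.140×10¹⁷ J
E = γmc² = 1.3798 × 4.140×10¹⁷ = 5.712×10¹⁷ J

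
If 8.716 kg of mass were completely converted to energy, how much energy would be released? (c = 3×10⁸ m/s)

Using E = mc²:
c² = (3×10⁸)² = 9×10¹⁶ m²/s²
E = 8.716 × 9×10¹⁶ = 7.844×10¹⁷ J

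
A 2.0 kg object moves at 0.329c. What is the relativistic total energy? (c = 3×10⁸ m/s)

γ = 1/√(1 - 0.329²) = 1.059
mc² = 2.0 × (3×10⁸)² = 1.800×10¹⁷ J
E = γmc² = 1.059 × 1.800×10¹⁷ = 1.906×10¹⁷ J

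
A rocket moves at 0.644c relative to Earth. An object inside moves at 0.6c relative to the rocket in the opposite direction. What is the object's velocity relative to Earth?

Object's velocity in rocket frame is u' = -0.6c
u = (u' + v)/(1 + u'v/c²) = (v - 0.6)/(1 - 0.6·v/c²)
Numerator: 0.644 - 0.6 = 0.044
Denominator: 1 - 0.3864 = 0.6136
u = 0.044/0.6136 = 0.07171c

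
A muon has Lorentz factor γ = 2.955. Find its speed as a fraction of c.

From γ = 1/√(1 - v²/c²):
1/γ² = 1/2.955² = 0.1145
v²/c² = 1 - 0.1145 = 0.8855
v/c = √(0.8855) = 0.9410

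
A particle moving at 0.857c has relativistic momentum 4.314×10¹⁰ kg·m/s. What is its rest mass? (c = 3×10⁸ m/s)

γ = 1/√(1 - 0.857²) = 1.9406
v = 0.857 × 3×10⁸ = 2.571×10⁸ m/s
m = p/(γv) = 4.314×10¹⁰/(1.9406 × 2.571×10⁸) = 86.47 kg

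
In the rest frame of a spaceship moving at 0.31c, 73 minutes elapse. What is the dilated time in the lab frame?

Proper time Δt₀ = 73 minutes
γ = 1/√(1 - 0.31²) = 1.0518
Δt = γΔt₀ = 1.0518 × 73 = 76.78 minutes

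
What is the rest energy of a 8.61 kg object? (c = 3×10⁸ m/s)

c² = (3×10⁸)² = 9.000×10¹⁶ m²/s²
E₀ = mc² = 8.61 × 9.000×10¹⁶ = 7.749×10¹⁷ J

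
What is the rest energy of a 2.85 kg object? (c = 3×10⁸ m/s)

c² = (3×10⁸)² = 9.000×10¹⁶ m²/s²
E₀ = mc² = 2.85 × 9.000×10¹⁶ = 2.565×10¹⁷ J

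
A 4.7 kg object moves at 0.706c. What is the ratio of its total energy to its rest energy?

E = γmc², E₀ = mc²
E/E₀ = γ = 1/√(1 - 0.706²) = 1.412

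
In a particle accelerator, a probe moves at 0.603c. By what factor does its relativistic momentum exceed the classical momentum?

p_rel = γmv, p_class = mv
Ratio = γ = 1/√(1 - 0.603²)
= 1/√(0.636391) = 1.254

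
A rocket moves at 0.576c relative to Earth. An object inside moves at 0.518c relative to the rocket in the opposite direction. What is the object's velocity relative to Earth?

Object's velocity in rocket frame is u' = -0.518c
u = (u' + v)/(1 + u'v/c²) = (v - 0.518)/(1 - 0.518·v/c²)
Numerator: 0.576 - 0.518 = 0.058
Denominator: 1 - 0.298368 = 0.701632
u = 0.058/0.701632 = 0.08266c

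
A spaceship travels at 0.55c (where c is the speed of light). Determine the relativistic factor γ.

v/c = 0.55, so (v/c)² = 0.3025
1 - (v/c)² = 0.6975
γ = 1/√(0.6975) = 1.197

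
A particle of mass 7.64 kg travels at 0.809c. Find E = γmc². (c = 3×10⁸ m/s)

γ = 1/√(1 - 0.809²) = 1.701
mc² = 7.64 × (3×10⁸)² = 6.876×10¹⁷ J
E = γmc² = 1.701 × 6.876×10¹⁷ = 1.170×10¹⁸ J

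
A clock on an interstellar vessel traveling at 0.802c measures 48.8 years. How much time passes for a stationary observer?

Proper time Δt₀ = 48.8 years
γ = 1/√(1 - 0.802²) = 1.6741
Δt = γΔt₀ = 1.6741 × 48.8 = 81.70 years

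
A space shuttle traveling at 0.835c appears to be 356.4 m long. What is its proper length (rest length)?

Contracted length L = 356.4 m
γ = 1/√(1 - 0.835²) = 1.8174
L₀ = γL = 1.8174 × 356.4 = 647.7 m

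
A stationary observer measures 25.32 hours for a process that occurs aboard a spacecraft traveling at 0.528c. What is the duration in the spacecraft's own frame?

Dilated time Δt = 25.32 hours
γ = 1/√(1 - 0.528²) = 1.1775
Δt₀ = Δt/γ = 25.32/1.1775 = 21.50 hours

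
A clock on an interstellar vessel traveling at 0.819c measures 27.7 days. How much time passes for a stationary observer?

Proper time Δt₀ = 27.7 days
γ = 1/√(1 - 0.819²) = 1.743
Δt = γΔt₀ = 1.743 × 27.7 = 48.28 days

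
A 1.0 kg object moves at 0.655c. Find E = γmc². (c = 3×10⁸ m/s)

γ = 1/√(1 - 0.655²) = 1.323
mc² = 1.0 × (3×10⁸)² = 9.000×10¹⁶ J
E = γmc² = 1.323 × 9.000×10¹⁶ = 1.191×10¹⁷ J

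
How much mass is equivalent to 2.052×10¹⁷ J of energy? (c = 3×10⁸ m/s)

From E = mc², we get m = E/c²
c² = (3×10⁸)² = 9×10¹⁶ m²/s²
m = 2.052×10¹⁷ / 9×10¹⁶ = 2.280 kg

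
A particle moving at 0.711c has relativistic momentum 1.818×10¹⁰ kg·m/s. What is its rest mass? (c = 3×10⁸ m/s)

γ = 1/√(1 - 0.711²) = 1.4221
v = 0.711 × 3×10⁸ = 2.133×10⁸ m/s
m = p/(γv) = 1.818×10¹⁰/(1.4221 × 2.133×10⁸) = 59.93 kg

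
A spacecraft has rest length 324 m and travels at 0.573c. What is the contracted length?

Proper length L₀ = 324 m
γ = 1/√(1 - 0.573²) = 1.2202
L = L₀/γ = 324/1.2202 = 265.5 m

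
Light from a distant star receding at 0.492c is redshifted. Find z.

β = 0.492
(1+β)/(1-β) = 1.492/0.508 = 2.937
√(2.937) = 1.7138
z = 1.7138 - 1 = 0.7138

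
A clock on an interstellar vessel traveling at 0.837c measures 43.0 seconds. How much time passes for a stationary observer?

Proper time Δt₀ = 43.0 seconds
γ = 1/√(1 - 0.837²) = 1.8275
Δt = γΔt₀ = 1.8275 × 43.0 = 78.58 seconds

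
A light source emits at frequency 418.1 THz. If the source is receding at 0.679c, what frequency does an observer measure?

β = v/c = 0.679
(1-β)/(1+β) = 0.321/1.679 = 0.191185
Doppler factor = √(0.191185) = 0.4372
f_obs = 418.1 × 0.4372 = 182.8 THz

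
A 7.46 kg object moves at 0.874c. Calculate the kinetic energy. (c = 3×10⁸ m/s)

γ = 1/√(1 - 0.874²) = 2.058
γ - 1 = 1.058
KE = (γ-1)mc² = 1.058 × 7.46 × (3×10⁸)² = 7.103×10¹⁷ J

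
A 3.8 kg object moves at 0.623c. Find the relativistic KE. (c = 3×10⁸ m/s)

γ = 1/√(1 - 0.623²) = 1.27841
γ - 1 = 0.27841
KE = (γ-1)mc² = 0.27841 × 3.8 × (3×10⁸)² = 9.522×10¹⁶ J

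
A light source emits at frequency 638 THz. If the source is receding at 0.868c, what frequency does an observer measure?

β = v/c = 0.868
(1-β)/(1+β) = 0.132/1.868 = 0.07066
Doppler factor = √(0.07066) = 0.2658
f_obs = 638 × 0.2658 = 169.6 THz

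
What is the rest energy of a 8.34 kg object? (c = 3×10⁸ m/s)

c² = (3×10⁸)² = 9.000×10¹⁶ m²/s²
E₀ = mc² = 8.34 × 9.000×10¹⁶ = 7.506×10¹⁷ J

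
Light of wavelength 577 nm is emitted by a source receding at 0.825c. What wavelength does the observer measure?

β = 0.825
Wavelength Doppler factor = √(1.825/0.175) = √(10.429) = 3.229
λ_obs = 577 × 3.229 = 1863 nm (redshift)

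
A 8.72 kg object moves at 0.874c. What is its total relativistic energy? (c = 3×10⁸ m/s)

γ = 1/√(1 - 0.874²) = 2.058
mc² = 8.72 × (3×10⁸)² = 7.848×10¹⁷ J
E = γmc² = 2.058 × 7.848×10¹⁷ = 1.615×10¹⁸ J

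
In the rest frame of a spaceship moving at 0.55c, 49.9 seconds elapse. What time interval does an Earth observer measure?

Proper time Δt₀ = 49.9 seconds
γ = 1/√(1 - 0.55²) = 1.1974
Δt = γΔt₀ = 1.1974 × 49.9 = 59.75 seconds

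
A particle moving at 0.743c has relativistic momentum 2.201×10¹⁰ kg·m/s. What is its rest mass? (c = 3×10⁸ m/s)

γ = 1/√(1 - 0.743²) = 1.494
v = 0.743 × 3×10⁸ = 2.229×10⁸ m/s
m = p/(γv) = 2.201×10¹⁰/(1.494 × 2.229×10⁸) = 66.09 kg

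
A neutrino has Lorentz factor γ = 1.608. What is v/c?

From γ = 1/√(1 - v²/c²):
1/γ² = 1/1.608² = 0.3867
v²/c² = 1 - 0.3867 = 0.6133
v/c = √(0.6133) = 0.7831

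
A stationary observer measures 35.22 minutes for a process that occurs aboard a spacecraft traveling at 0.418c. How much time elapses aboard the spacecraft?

Dilated time Δt = 35.22 minutes
γ = 1/√(1 - 0.418²) = 1.10078
Δt₀ = Δt/γ = 35.22/1.10078 = 32.00 minutes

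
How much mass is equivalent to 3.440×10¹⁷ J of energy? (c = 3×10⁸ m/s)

From E = mc², we get m = E/c²
c² = (3×10⁸)² = 9×10¹⁶ m²/s²
m = 3.440×10¹⁷ / 9×10¹⁶ = 3.822 kg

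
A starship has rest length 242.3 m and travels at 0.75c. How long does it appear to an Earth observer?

Proper length L₀ = 242.3 m
γ = 1/√(1 - 0.75²) = 1.512
L = L₀/γ = 242.3/1.512 = 160.3 m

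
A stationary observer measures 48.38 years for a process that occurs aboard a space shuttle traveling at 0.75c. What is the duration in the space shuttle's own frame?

Dilated time Δt = 48.38 years
γ = 1/√(1 - 0.75²) = 1.512
Δt₀ = Δt/γ = 48.38/1.512 = 32.00 years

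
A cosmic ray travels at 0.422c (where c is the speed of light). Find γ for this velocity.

v/c = 0.422, so (v/c)² = 0.178084
1 - (v/c)² = 0.821916
γ = 1/√(0.821916) = 1.103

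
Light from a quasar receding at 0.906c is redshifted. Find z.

β = 0.906
(1+β)/(1-β) = 1.906/0.094 = 20.28
√(20.28) = 4.503
z = 4.503 - 1 = 3.503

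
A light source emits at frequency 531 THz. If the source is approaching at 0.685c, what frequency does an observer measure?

β = v/c = 0.685
(1+β)/(1-β) = 1.685/0.315 = 5.349
Doppler factor = √(5.349) = 2.313
f_obs = 531 × 2.313 = 1228 THz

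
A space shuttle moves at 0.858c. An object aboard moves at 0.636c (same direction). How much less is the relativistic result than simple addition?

Classical: u' + v = 0.636 + 0.858 = 1.494c
Relativistic: u = (0.636 + 0.858)/(1 + 0.545688) = 1.494/1.545688 = 0.9666c
Difference: 1.494 - 0.9666 = 0.5274c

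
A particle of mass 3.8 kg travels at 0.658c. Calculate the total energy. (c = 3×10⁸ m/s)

γ = 1/√(1 - 0.658²) = 1.328
mc² = 3.8 × (3×10⁸)² = 3.420×10¹⁷ J
E = γmc² = 1.328 × 3.420×10¹⁷ = 4.542×10¹⁷ J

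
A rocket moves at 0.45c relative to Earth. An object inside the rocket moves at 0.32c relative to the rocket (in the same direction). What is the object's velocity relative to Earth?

u = (u' + v)/(1 + u'v/c²)
Numerator: 0.32 + 0.45 = 0.77
Denominator: 1 + 0.144 = 1.144
u = 0.77/1.144 = 0.6731c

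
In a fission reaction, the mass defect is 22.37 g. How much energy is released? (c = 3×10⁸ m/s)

Convert mass defect: Δm = 22.37 g = 0.02237 kg
E = Δm·c² = 0.02237 × (3×10⁸)²
= 0.02237 × 9×10¹⁶ = 2.013×10¹⁵ J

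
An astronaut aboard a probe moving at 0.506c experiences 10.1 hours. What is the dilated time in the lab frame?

Proper time Δt₀ = 10.1 hours
γ = 1/√(1 - 0.506²) = 1.159
Δt = γΔt₀ = 1.159 × 10.1 = 11.71 hours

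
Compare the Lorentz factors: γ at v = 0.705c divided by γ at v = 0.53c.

γ₁ = 1/√(1 - 0.705²) = 1.410
γ₂ = 1/√(1 - 0.53²) = 1.179
γ₁/γ₂ = 1.410/1.179 = 1.196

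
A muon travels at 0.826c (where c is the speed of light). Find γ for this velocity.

v/c = 0.826, so (v/c)² = 0.682276
1 - (v/c)² = 0.317724
γ = 1/√(0.317724) = 1.774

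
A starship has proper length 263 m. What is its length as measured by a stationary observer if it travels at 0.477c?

Proper length L₀ = 263 m
γ = 1/√(1 - 0.477²) = 1.13778
L = L₀/γ = 263/1.13778 = 231.2 m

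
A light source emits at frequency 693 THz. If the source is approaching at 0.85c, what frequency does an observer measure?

β = v/c = 0.85
(1+β)/(1-β) = 1.85/0.15 = 12.333
Doppler factor = √(12.333) = 3.512
f_obs = 693 × 3.512 = 2434 THz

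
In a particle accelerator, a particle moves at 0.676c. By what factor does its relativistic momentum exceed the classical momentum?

p_rel = γmv, p_class = mv
Ratio = γ = 1/√(1 - 0.676²)
= 1/√(0.543024) = 1.357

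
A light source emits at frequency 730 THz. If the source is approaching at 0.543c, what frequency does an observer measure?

β = v/c = 0.543
(1+β)/(1-β) = 1.543/0.457 = 3.376
Doppler factor = √(3.376) = 1.837
f_obs = 730 × 1.837 = 1341 THz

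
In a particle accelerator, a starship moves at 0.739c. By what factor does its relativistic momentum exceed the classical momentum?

p_rel = γmv, p_class = mv
Ratio = γ = 1/√(1 - 0.739²)
= 1/√(0.453879) = 1.484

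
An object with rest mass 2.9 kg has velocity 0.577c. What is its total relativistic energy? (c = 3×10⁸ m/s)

γ = 1/√(1 - 0.577²) = 1.2244
mc² = 2.9 × (3×10⁸)² = 2.610×10¹⁷ J
E = γmc² = 1.2244 × 2.610×10¹⁷ = 3.196×10¹⁷ J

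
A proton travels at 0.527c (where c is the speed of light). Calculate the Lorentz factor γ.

v/c = 0.527, so (v/c)² = 0.277729
1 - (v/c)² = 0.722271
γ = 1/√(0.722271) = 1.177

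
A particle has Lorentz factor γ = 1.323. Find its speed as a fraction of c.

From γ = 1/√(1 - v²/c²):
1/γ² = 1/1.323² = 0.57132
v²/c² = 1 - 0.57132 = 0.42868
v/c = √(0.42868) = 0.6547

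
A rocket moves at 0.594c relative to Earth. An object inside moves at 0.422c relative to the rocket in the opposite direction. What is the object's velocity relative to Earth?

Object's velocity in rocket frame is u' = -0.422c
u = (u' + v)/(1 + u'v/c²) = (v - 0.422)/(1 - 0.422·v/c²)
Numerator: 0.594 - 0.422 = 0.172
Denominator: 1 - 0.250668 = 0.749332
u = 0.172/0.749332 = 0.2295c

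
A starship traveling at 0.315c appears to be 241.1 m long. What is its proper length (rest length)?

Contracted length L = 241.1 m
γ = 1/√(1 - 0.315²) = 1.0536
L₀ = γL = 1.0536 × 241.1 = 254.0 m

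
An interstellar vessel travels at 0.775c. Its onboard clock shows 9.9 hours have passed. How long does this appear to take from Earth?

Proper time Δt₀ = 9.9 hours
γ = 1/√(1 - 0.775²) = 1.5824
Δt = γΔt₀ = 1.5824 × 9.9 = 15.67 hours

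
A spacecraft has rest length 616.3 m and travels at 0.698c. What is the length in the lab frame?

Proper length L₀ = 616.3 m
γ = 1/√(1 - 0.698²) = 1.3965
L = L₀/γ = 616.3/1.3965 = 441.3 m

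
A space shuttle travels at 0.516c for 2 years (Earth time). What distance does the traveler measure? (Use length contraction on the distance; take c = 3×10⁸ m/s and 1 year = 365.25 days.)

Earth distance: d = v × t = 0.516c × 2 yr = 9.7702×10¹⁵ m
γ = 1.1674
d' = d/γ = 9.7702×10¹⁵/1.1674 = 8.369×10¹⁵ m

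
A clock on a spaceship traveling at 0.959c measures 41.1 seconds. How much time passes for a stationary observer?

Proper time Δt₀ = 41.1 seconds
γ = 1/√(1 - 0.959²) = 3.529
Δt = γΔt₀ = 3.529 × 41.1 = 145.0 seconds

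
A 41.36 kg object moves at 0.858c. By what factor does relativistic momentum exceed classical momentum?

p_rel = γmv, p_class = mv
Ratio = γ = 1/√(1 - 0.858²) = 1.947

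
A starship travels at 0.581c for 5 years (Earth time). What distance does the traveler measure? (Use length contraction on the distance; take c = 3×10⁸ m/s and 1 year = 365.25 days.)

Earth distance: d = v × t = 0.581c × 5 yr = 2.750×10¹⁶ m
γ = 1.229
d' = d/γ = 2.750×10¹⁶/1.229 = 2.238×10¹⁶ m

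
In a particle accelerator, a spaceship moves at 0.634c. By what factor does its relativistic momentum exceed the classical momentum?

p_rel = γmv, p_class = mv
Ratio = γ = 1/√(1 - 0.634²)
= 1/√(0.598044) = 1.293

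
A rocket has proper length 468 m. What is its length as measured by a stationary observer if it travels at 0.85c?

Proper length L₀ = 468 m
γ = 1/√(1 - 0.85²) = 1.8983
L = L₀/γ = 468/1.8983 = 246.5 m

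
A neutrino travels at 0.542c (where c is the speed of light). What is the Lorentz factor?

v/c = 0.542, so (v/c)² = 0.293764
1 - (v/c)² = 0.706236
γ = 1/√(0.706236) = 1.190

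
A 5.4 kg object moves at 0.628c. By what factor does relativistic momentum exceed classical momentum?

p_rel = γmv, p_class = mv
Ratio = γ = 1/√(1 - 0.628²) = 1.285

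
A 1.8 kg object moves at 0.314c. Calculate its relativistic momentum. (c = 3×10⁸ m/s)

γ = 1/√(1 - 0.314²) = 1.0533
v = 0.314 × 3×10⁸ = 9.420×10⁷ m/s
p = γmv = 1.0533 × 1.8 × 9.420×10⁷ = 1.786×10⁸ kg·m/s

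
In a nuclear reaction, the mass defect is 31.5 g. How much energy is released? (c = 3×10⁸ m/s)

Convert mass defect: Δm = 31.5 g = 0.0315 kg
E = Δm·c² = 0.0315 × (3×10⁸)²
= 0.0315 × 9×10¹⁶ = 2.835×10¹⁵ J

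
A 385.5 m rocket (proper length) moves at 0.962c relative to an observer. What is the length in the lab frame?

Proper length L₀ = 385.5 m
γ = 1/√(1 - 0.962²) = 3.662
L = L₀/γ = 385.5/3.662 = 105.3 m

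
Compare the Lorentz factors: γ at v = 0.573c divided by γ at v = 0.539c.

γ₁ = 1/√(1 - 0.573²) = 1.220
γ₂ = 1/√(1 - 0.539²) = 1.187
γ₁/γ₂ = 1.220/1.187 = 1.028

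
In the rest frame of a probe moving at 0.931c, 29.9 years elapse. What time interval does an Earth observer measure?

Proper time Δt₀ = 29.9 years
γ = 1/√(1 - 0.931²) = 2.7396
Δt = γΔt₀ = 2.7396 × 29.9 = 81.91 years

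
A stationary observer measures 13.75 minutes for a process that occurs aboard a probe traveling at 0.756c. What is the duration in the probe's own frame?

Dilated time Δt = 13.75 minutes
γ = 1/√(1 - 0.756²) = 1.5277
Δt₀ = Δt/γ = 13.75/1.5277 = 9.000 minutes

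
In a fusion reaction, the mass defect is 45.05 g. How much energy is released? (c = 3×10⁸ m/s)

Convert mass defect: Δm = 45.05 g = 0.04505 kg
E = Δm·c² = 0.04505 × (3×10⁸)²
= 0.04505 × 9×10¹⁶ = 4.055×10¹⁵ J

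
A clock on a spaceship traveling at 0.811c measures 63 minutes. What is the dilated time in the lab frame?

Proper time Δt₀ = 63 minutes
γ = 1/√(1 - 0.811²) = 1.709
Δt = γΔt₀ = 1.709 × 63 = 107.7 minutes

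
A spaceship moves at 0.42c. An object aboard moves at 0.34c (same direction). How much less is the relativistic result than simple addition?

Classical: u' + v = 0.34 + 0.42 = 0.76c
Relativistic: u = (0.34 + 0.42)/(1 + 0.1428) = 0.76/1.1428 = 0.66503c
Difference: 0.76 - 0.66503 = 0.09497c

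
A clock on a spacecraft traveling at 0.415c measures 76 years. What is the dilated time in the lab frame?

Proper time Δt₀ = 76 years
γ = 1/√(1 - 0.415²) = 1.0991
Δt = γΔt₀ = 1.0991 × 76 = 83.53 years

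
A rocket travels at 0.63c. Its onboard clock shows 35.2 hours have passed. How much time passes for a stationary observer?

Proper time Δt₀ = 35.2 hours
γ = 1/√(1 - 0.63²) = 1.2877
Δt = γΔt₀ = 1.2877 × 35.2 = 45.33 hours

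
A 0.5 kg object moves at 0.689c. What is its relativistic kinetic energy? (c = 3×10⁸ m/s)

γ = 1/√(1 - 0.689²) = 1.3798
γ - 1 = 0.3798
KE = (γ-1)mc² = 0.3798 × 0.5 × (3×10⁸)² = 1.709×10¹⁶ J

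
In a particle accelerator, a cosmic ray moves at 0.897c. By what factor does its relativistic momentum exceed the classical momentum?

p_rel = γmv, p_class = mv
Ratio = γ = 1/√(1 - 0.897²)
= 1/√(0.195391) = 2.262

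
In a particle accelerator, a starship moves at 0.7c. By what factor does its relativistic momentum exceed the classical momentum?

p_rel = γmv, p_class = mv
Ratio = γ = 1/√(1 - 0.7²)
= 1/√(0.51) = 1.400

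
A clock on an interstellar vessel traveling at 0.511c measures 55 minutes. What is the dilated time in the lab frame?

Proper time Δt₀ = 55 minutes
γ = 1/√(1 - 0.511²) = 1.16336
Δt = γΔt₀ = 1.16336 × 55 = 63.98 minutes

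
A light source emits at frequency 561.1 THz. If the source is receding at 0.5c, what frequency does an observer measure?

β = v/c = 0.5
(1-β)/(1+β) = 0.5/1.5 = 0.3333333
Doppler factor = √(0.3333333) = 0.5774
f_obs = 561.1 × 0.5774 = 324.0 THz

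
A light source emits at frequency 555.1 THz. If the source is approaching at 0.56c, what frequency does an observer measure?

β = v/c = 0.56
(1+β)/(1-β) = 1.56/0.44 = 3.545
Doppler factor = √(3.545) = 1.883
f_obs = 555.1 × 1.883 = 1045 THz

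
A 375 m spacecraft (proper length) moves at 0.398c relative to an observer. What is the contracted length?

Proper length L₀ = 375 m
γ = 1/√(1 - 0.398²) = 1.090
L = L₀/γ = 375/1.090 = 344.0 m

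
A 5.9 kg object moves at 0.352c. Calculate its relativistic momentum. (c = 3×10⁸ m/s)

γ = 1/√(1 - 0.352²) = 1.06838
v = 0.352 × 3×10⁸ = 1.056×10⁸ m/s
p = γmv = 1.06838 × 5.9 × 1.056×10⁸ = 6.656×10⁸ kg·m/s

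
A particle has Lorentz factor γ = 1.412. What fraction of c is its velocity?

From γ = 1/√(1 - v²/c²):
1/γ² = 1/1.412² = 0.5016
v²/c² = 1 - 0.5016 = 0.4984
v/c = √(0.4984) = 0.7060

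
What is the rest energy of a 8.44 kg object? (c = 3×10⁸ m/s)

c² = (3×10⁸)² = 9.000×10¹⁶ m²/s²
E₀ = mc² = 8.44 × 9.000×10¹⁶ = 7.596×10¹⁷ J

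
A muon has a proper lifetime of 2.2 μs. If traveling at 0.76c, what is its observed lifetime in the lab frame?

Proper lifetime τ₀ = 2.2 μs
γ = 1/√(1 - 0.76²) = 1.5386
τ = γτ₀ = 1.5386 × 2.2 μs = 3.385 μs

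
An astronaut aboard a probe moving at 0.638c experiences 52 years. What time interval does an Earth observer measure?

Proper time Δt₀ = 52 years
γ = 1/√(1 - 0.638²) = 1.2986
Δt = γΔt₀ = 1.2986 × 52 = 67.53 years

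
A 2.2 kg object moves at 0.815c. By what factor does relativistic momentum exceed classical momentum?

p_rel = γmv, p_class = mv
Ratio = γ = 1/√(1 - 0.815²) = 1.726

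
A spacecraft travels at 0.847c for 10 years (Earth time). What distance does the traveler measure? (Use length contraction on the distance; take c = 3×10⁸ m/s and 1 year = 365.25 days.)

Earth distance: d = v × t = 0.847c × 10 yr = 8.019×10¹⁶ m
γ = 1.881
d' = d/γ = 8.019×10¹⁶/1.881 = 4.263×10¹⁶ m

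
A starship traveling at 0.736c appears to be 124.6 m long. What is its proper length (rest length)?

Contracted length L = 124.6 m
γ = 1/√(1 - 0.736²) = 1.47715
L₀ = γL = 1.47715 × 124.6 = 184.1 m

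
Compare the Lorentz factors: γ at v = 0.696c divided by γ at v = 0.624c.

γ₁ = 1/√(1 - 0.696²) = 1.393
γ₂ = 1/√(1 - 0.624²) = 1.280
γ₁/γ₂ = 1.393/1.280 = 1.088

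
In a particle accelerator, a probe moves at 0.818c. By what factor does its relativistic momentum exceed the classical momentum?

p_rel = γmv, p_class = mv
Ratio = γ = 1/√(1 - 0.818²)
= 1/√(0.330876) = 1.738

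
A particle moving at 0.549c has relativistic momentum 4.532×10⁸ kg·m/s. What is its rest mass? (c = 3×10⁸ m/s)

γ = 1/√(1 - 0.549²) = 1.1964
v = 0.549 × 3×10⁸ = 1.647×10⁸ m/s
m = p/(γv) = 4.532×10⁸/(1.1964 × 1.647×10⁸) = 2.300 kg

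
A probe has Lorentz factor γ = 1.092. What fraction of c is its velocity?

From γ = 1/√(1 - v²/c²):
1/γ² = 1/1.092² = 0.8386
v²/c² = 1 - 0.8386 = 0.1614
v/c = √(0.1614) = 0.4017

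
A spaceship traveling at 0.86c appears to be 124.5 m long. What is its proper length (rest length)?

Contracted length L = 124.5 m
γ = 1/√(1 - 0.86²) = 1.960
L₀ = γL = 1.960 × 124.5 = 244.0 m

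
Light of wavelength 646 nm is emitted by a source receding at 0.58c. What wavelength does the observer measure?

β = 0.58
Wavelength Doppler factor = √(1.58/0.42) = √(3.762) = 1.940
λ_obs = 646 × 1.940 = 1253 nm (redshift)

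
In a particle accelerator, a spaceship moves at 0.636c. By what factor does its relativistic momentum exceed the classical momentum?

p_rel = γmv, p_class = mv
Ratio = γ = 1/√(1 - 0.636²)
= 1/√(0.595504) = 1.296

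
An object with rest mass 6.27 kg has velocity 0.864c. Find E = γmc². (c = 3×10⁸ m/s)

γ = 1/√(1 - 0.864²) = 1.986
mc² = 6.27 × (3×10⁸)² = 5.643×10¹⁷ J
E = γmc² = 1.986 × 5.643×10¹⁷ = 1.121×10¹⁸ J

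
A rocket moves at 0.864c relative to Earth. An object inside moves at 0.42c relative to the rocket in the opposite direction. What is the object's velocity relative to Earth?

Object's velocity in rocket frame is u' = -0.42c
u = (u' + v)/(1 + u'v/c²) = (v - 0.42)/(1 - 0.42·v/c²)
Numerator: 0.864 - 0.42 = 0.444
Denominator: 1 - 0.36288 = 0.63712
u = 0.444/0.63712 = 0.6969c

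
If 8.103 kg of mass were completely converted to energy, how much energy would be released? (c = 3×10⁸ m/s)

Using E = mc²:
c² = (3×10⁸)² = 9×10¹⁶ m²/s²
E = 8.103 × 9×10¹⁶ = 7.293×10¹⁷ J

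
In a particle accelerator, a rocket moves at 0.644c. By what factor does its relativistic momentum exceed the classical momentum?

p_rel = γmv, p_class = mv
Ratio = γ = 1/√(1 - 0.644²)
= 1/√(0.585264) = 1.307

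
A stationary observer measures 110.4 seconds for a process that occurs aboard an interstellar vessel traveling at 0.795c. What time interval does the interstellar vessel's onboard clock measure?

Dilated time Δt = 110.4 seconds
γ = 1/√(1 - 0.795²) = 1.6485
Δt₀ = Δt/γ = 110.4/1.6485 = 66.97 seconds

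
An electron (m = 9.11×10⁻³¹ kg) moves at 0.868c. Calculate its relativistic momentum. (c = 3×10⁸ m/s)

γ = 1/√(1 - 0.868²) = 2.0138
v = 0.868 × 3×10⁸ = 2.604×10⁸ m/s
p = γmv = 2.0138 × 9.11×10⁻³¹ × 2.604×10⁸ = 4.777×10⁻²² kg·m/s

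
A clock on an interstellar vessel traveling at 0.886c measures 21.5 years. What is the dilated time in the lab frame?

Proper time Δt₀ = 21.5 years
γ = 1/√(1 - 0.886²) = 2.1566
Δt = γΔt₀ = 2.1566 × 21.5 = 46.37 years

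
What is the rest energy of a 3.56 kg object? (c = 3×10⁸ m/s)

c² = (3×10⁸)² = 9.000×10¹⁶ m²/s²
E₀ = mc² = 3.56 × 9.000×10¹⁶ = 3.204×10¹⁷ J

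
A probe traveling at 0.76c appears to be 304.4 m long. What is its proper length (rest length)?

Contracted length L = 304.4 m
γ = 1/√(1 - 0.76²) = 1.53864
L₀ = γL = 1.53864 × 304.4 = 468.4 m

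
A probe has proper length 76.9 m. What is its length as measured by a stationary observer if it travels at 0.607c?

Proper length L₀ = 76.9 m
γ = 1/√(1 - 0.607²) = 1.2583
L = L₀/γ = 76.9/1.2583 = 61.11 m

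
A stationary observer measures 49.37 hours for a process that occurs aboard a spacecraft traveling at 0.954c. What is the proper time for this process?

Dilated time Δt = 49.37 hours
γ = 1/√(1 - 0.954²) = 3.335
Δt₀ = Δt/γ = 49.37/3.335 = 14.80 hours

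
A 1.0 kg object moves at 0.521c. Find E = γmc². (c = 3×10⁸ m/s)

γ = 1/√(1 - 0.521²) = 1.1716
mc² = 1.0 × (3×10⁸)² = 9.000×10¹⁶ J
E = γmc² = 1.1716 × 9.000×10¹⁶ = 1.054×10¹⁷ J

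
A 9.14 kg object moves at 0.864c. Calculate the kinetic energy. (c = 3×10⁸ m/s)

γ = 1/√(1 - 0.864²) = 1.9861
γ - 1 = 0.9861
KE = (γ-1)mc² = 0.9861 × 9.14 × (3×10⁸)² = 8.112×10¹⁷ J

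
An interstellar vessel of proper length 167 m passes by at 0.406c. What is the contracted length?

Proper length L₀ = 167 m
γ = 1/√(1 - 0.406²) = 1.0942
L = L₀/γ = 167/1.0942 = 152.6 m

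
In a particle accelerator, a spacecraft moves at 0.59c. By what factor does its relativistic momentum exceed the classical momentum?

p_rel = γmv, p_class = mv
Ratio = γ = 1/√(1 - 0.59²)
= 1/√(0.6519) = 1.239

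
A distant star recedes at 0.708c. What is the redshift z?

β = 0.708
(1+β)/(1-β) = 1.708/0.292 = 5.8493
√(5.8493) = 2.419
z = 2.419 - 1 = 1.419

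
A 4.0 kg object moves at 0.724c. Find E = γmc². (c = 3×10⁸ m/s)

γ = 1/√(1 - 0.724²) = 1.4497
mc² = 4.0 × (3×10⁸)² = 3.600×10¹⁷ J
E = γmc² = 1.4497 × 3.600×10¹⁷ = 5.219×10¹⁷ J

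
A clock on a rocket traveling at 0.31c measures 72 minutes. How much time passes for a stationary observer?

Proper time Δt₀ = 72 minutes
γ = 1/√(1 - 0.31²) = 1.0518
Δt = γΔt₀ = 1.0518 × 72 = 75.73 minutes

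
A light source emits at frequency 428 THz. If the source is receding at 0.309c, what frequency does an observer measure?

β = v/c = 0.309
(1-β)/(1+β) = 0.691/1.309 = 0.5279
Doppler factor = √(0.5279) = 0.7266
f_obs = 428 × 0.7266 = 311.0 THz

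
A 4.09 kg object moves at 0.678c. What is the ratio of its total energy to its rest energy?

E = γmc², E₀ = mc²
E/E₀ = γ = 1/√(1 - 0.678²) = 1.360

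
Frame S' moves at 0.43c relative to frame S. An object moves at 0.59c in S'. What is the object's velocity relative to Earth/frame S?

u = (u' + v)/(1 + u'v/c²)
Numerator: 0.59 + 0.43 = 1.02
Denominator: 1 + 0.2537 = 1.2537
u = 1.02/1.2537 = 0.8136c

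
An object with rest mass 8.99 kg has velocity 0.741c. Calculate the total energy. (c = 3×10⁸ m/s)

γ = 1/√(1 - 0.741²) = 1.489
mc² = 8.99 × (3×10⁸)² = 8.091×10¹⁷ J
E = γmc² = 1.489 × 8.091×10¹⁷ = 1.205×10¹⁸ J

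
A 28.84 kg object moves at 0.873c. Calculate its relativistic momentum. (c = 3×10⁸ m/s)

γ = 1/√(1 - 0.873²) = 2.0504
v = 0.873 × 3×10⁸ = 2.619×10⁸ m/s
p = γmv = 2.0504 × 28.84 × 2.619×10⁸ = 1.549×10¹⁰ kg·m/s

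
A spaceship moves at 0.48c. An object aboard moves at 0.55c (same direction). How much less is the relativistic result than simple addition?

Classical: u' + v = 0.55 + 0.48 = 1.03c
Relativistic: u = (0.55 + 0.48)/(1 + 0.264) = 1.03/1.264 = 0.8149c
Difference: 1.03 - 0.8149 = 0.2151c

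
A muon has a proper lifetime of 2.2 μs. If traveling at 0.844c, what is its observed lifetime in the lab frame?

Proper lifetime τ₀ = 2.2 μs
γ = 1/√(1 - 0.844²) = 1.8645
τ = γτ₀ = 1.8645 × 2.2 μs = 4.102 μs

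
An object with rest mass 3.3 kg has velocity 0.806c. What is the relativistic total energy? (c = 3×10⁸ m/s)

γ = 1/√(1 - 0.806²) = 1.6894
mc² = 3.3 × (3×10⁸)² = 2.970×10¹⁷ J
E = γmc² = 1.6894 × 2.970×10¹⁷ = 5.018×10¹⁷ J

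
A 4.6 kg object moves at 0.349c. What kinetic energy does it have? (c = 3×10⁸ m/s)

γ = 1/√(1 - 0.349²) = 1.0671
γ - 1 = 0.06710
KE = (γ-1)mc² = 0.06710 × 4.6 × (3×10⁸)² = 2.778×10¹⁶ J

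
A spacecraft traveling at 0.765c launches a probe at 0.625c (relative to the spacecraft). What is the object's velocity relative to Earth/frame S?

u = (u' + v)/(1 + u'v/c²)
Numerator: 0.625 + 0.765 = 1.39
Denominator: 1 + 0.478125 = 1.478125
u = 1.39/1.478125 = 0.9404c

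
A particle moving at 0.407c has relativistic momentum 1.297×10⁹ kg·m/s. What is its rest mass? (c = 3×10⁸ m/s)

γ = 1/√(1 - 0.407²) = 1.0948
v = 0.407 × 3×10⁸ = 1.221×10⁸ m/s
m = p/(γv) = 1.297×10⁹/(1.0948 × 1.221×10⁸) = 9.703 kg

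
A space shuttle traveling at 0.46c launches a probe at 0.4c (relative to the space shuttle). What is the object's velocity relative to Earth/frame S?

u = (u' + v)/(1 + u'v/c²)
Numerator: 0.4 + 0.46 = 0.86
Denominator: 1 + 0.184 = 1.184
u = 0.86/1.184 = 0.7264c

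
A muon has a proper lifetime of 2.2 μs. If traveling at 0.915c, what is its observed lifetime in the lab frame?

Proper lifetime τ₀ = 2.2 μs
γ = 1/√(1 - 0.915²) = 2.4786
τ = γτ₀ = 2.4786 × 2.2 μs = 5.453 μs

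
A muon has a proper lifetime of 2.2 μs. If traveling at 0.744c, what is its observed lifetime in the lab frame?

Proper lifetime τ₀ = 2.2 μs
γ = 1/√(1 - 0.744²) = 1.497
τ = γτ₀ = 1.497 × 2.2 μs = 3.293 μs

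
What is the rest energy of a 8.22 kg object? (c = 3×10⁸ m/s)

c² = (3×10⁸)² = 9.000×10¹⁶ m²/s²
E₀ = mc² = 8.22 × 9.000×10¹⁶ = 7.398×10¹⁷ J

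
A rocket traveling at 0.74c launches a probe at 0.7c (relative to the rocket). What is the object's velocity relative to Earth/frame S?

u = (u' + v)/(1 + u'v/c²)
Numerator: 0.7 + 0.74 = 1.44
Denominator: 1 + 0.518 = 1.518
u = 1.44/1.518 = 0.9486c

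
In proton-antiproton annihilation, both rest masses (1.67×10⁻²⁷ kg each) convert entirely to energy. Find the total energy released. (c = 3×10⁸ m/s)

Both particles have the same rest mass, so total mass = 2m
E = 2m·c² = 2 × 1.67×10⁻²⁷ × (3×10⁸)²
= 2 × 1.67×10⁻²⁷ × 9×10¹⁶
= 3.006×10⁻¹⁰ J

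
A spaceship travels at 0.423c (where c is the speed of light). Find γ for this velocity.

v/c = 0.423, so (v/c)² = 0.178929
1 - (v/c)² = 0.821071
γ = 1/√(0.821071) = 1.104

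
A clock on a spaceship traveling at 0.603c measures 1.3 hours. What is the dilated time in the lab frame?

Proper time Δt₀ = 1.3 hours
γ = 1/√(1 - 0.603²) = 1.254
Δt = γΔt₀ = 1.254 × 1.3 = 1.630 hours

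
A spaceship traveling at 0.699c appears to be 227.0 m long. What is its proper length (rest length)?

Contracted length L = 227.0 m
γ = 1/√(1 - 0.699²) = 1.3984
L₀ = γL = 1.3984 × 227.0 = 317.4 m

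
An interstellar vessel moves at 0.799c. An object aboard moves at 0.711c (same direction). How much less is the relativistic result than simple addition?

Classical: u' + v = 0.711 + 0.799 = 1.51c
Relativistic: u = (0.711 + 0.799)/(1 + 0.568089) = 1.51/1.568089 = 0.9630c
Difference: 1.51 - 0.9630 = 0.5470c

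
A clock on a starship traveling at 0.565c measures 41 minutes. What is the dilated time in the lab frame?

Proper time Δt₀ = 41 minutes
γ = 1/√(1 - 0.565²) = 1.212
Δt = γΔt₀ = 1.212 × 41 = 49.69 minutes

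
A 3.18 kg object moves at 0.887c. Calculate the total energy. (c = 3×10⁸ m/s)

γ = 1/√(1 - 0.887²) = 2.1656
mc² = 3.18 × (3×10⁸)² = 2.862×10¹⁷ J
E = γmc² = 2.1656 × 2.862×10¹⁷ = 6.198×10¹⁷ J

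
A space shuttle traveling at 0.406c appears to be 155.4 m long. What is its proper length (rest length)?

Contracted length L = 155.4 m
γ = 1/√(1 - 0.406²) = 1.094
L₀ = γL = 1.094 × 155.4 = 170.0 m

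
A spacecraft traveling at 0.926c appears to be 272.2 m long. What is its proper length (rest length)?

Contracted length L = 272.2 m
γ = 1/√(1 - 0.926²) = 2.6488
L₀ = γL = 2.6488 × 272.2 = 721.0 m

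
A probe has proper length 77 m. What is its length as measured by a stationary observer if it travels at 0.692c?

Proper length L₀ = 77 m
γ = 1/√(1 - 0.692²) = 1.3852
L = L₀/γ = 77/1.3852 = 55.59 m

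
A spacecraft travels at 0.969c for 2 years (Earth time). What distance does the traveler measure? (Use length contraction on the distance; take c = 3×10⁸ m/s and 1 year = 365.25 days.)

Earth distance: d = v × t = 0.969c × 2 yr = 1.835×10¹⁶ m
γ = 4.048
d' = d/γ = 1.835×10¹⁶/4.048 = 4.533×10¹⁵ m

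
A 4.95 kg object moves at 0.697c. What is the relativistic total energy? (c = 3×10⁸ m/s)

γ = 1/√(1 - 0.697²) = 1.3946
mc² = 4.95 × (3×10⁸)² = 4.455×10¹⁷ J
E = γmc² = 1.3946 × 4.455×10¹⁷ = 6.213×10¹⁷ J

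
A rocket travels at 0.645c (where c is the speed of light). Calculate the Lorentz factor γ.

v/c = 0.645, so (v/c)² = 0.416025
1 - (v/c)² = 0.583975
γ = 1/√(0.583975) = 1.309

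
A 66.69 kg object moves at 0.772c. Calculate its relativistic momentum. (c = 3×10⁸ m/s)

γ = 1/√(1 - 0.772²) = 1.573
v = 0.772 × 3×10⁸ = 2.316×10⁸ m/s
p = γmv = 1.573 × 66.69 × 2.316×10⁸ = 2.430×10¹⁰ kg·m/s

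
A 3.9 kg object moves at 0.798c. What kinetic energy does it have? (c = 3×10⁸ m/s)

γ = 1/√(1 - 0.798²) = 1.6593
γ - 1 = 0.6593
KE = (γ-1)mc² = 0.6593 × 3.9 × (3×10⁸)² = 2.314×10¹⁷ J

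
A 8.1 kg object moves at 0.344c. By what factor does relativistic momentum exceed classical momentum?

p_rel = γmv, p_class = mv
Ratio = γ = 1/√(1 - 0.344²) = 1.065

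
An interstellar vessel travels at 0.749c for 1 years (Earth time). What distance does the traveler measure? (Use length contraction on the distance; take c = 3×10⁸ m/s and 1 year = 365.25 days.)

Earth distance: d = v × t = 0.749c × 1 yr = 7.0910×10¹⁵ m
γ = 1.5093
d' = d/γ = 7.0910×10¹⁵/1.5093 = 4.698×10¹⁵ m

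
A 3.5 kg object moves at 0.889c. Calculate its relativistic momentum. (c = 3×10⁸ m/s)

γ = 1/√(1 - 0.889²) = 2.184
v = 0.889 × 3×10⁸ = 2.667×10⁸ m/s
p = γmv = 2.184 × 3.5 × 2.667×10⁸ = 2.039×10⁹ kg·m/s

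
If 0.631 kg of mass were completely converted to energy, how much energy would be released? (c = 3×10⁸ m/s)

Using E = mc²:
c² = (3×10⁸)² = 9×10¹⁶ m²/s²
E = 0.631 × 9×10¹⁶ = 5.679×10¹⁶ J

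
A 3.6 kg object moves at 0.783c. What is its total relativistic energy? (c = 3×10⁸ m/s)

γ = 1/√(1 - 0.783²) = 1.6077
mc² = 3.6 × (3×10⁸)² = 3.240×10¹⁷ J
E = γmc² = 1.6077 × 3.240×10¹⁷ = 5.209×10¹⁷ J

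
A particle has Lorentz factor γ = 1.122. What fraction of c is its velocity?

From γ = 1/√(1 - v²/c²):
1/γ² = 1/1.122² = 0.79435
v²/c² = 1 - 0.79435 = 0.20565
v/c = √(0.20565) = 0.4535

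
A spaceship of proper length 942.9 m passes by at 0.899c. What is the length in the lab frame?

Proper length L₀ = 942.9 m
γ = 1/√(1 - 0.899²) = 2.2834
L = L₀/γ = 942.9/2.2834 = 412.9 m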